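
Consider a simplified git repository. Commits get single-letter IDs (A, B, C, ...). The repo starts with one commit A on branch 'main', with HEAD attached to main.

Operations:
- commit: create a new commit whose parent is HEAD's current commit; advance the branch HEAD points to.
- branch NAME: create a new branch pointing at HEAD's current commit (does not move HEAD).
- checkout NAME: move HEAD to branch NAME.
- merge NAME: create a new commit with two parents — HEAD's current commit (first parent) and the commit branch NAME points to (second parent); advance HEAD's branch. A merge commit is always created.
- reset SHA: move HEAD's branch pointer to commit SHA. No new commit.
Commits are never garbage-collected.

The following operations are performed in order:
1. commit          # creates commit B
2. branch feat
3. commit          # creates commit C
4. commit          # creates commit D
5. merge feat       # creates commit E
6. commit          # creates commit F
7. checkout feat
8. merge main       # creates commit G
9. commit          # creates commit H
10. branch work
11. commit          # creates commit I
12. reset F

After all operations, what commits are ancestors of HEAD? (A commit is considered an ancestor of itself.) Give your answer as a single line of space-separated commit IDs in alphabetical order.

Answer: A B C D E F

Derivation:
After op 1 (commit): HEAD=main@B [main=B]
After op 2 (branch): HEAD=main@B [feat=B main=B]
After op 3 (commit): HEAD=main@C [feat=B main=C]
After op 4 (commit): HEAD=main@D [feat=B main=D]
After op 5 (merge): HEAD=main@E [feat=B main=E]
After op 6 (commit): HEAD=main@F [feat=B main=F]
After op 7 (checkout): HEAD=feat@B [feat=B main=F]
After op 8 (merge): HEAD=feat@G [feat=G main=F]
After op 9 (commit): HEAD=feat@H [feat=H main=F]
After op 10 (branch): HEAD=feat@H [feat=H main=F work=H]
After op 11 (commit): HEAD=feat@I [feat=I main=F work=H]
After op 12 (reset): HEAD=feat@F [feat=F main=F work=H]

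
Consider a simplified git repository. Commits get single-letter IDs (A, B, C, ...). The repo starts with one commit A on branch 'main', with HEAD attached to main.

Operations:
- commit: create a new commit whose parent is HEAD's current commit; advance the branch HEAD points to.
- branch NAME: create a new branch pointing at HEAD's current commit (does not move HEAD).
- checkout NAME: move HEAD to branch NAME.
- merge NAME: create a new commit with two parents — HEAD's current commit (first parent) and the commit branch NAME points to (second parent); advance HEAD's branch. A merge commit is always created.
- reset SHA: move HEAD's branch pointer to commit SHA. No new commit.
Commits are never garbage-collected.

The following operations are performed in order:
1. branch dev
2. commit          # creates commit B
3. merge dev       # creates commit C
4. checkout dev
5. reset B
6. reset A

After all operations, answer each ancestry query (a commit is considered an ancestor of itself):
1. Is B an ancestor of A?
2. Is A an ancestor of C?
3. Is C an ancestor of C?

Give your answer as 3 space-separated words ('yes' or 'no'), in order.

Answer: no yes yes

Derivation:
After op 1 (branch): HEAD=main@A [dev=A main=A]
After op 2 (commit): HEAD=main@B [dev=A main=B]
After op 3 (merge): HEAD=main@C [dev=A main=C]
After op 4 (checkout): HEAD=dev@A [dev=A main=C]
After op 5 (reset): HEAD=dev@B [dev=B main=C]
After op 6 (reset): HEAD=dev@A [dev=A main=C]
ancestors(A) = {A}; B in? no
ancestors(C) = {A,B,C}; A in? yes
ancestors(C) = {A,B,C}; C in? yes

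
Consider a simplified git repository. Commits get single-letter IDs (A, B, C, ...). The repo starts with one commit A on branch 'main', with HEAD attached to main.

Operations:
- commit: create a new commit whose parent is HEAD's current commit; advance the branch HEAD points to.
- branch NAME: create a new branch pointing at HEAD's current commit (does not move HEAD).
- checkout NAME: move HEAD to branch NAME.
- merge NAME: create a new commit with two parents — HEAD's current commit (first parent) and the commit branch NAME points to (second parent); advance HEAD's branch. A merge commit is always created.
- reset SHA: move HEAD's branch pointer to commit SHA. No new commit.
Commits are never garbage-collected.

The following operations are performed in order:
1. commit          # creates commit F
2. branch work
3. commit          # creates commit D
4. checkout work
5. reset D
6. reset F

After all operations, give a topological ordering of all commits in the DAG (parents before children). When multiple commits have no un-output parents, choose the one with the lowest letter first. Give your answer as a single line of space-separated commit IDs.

After op 1 (commit): HEAD=main@F [main=F]
After op 2 (branch): HEAD=main@F [main=F work=F]
After op 3 (commit): HEAD=main@D [main=D work=F]
After op 4 (checkout): HEAD=work@F [main=D work=F]
After op 5 (reset): HEAD=work@D [main=D work=D]
After op 6 (reset): HEAD=work@F [main=D work=F]
commit A: parents=[]
commit D: parents=['F']
commit F: parents=['A']

Answer: A F D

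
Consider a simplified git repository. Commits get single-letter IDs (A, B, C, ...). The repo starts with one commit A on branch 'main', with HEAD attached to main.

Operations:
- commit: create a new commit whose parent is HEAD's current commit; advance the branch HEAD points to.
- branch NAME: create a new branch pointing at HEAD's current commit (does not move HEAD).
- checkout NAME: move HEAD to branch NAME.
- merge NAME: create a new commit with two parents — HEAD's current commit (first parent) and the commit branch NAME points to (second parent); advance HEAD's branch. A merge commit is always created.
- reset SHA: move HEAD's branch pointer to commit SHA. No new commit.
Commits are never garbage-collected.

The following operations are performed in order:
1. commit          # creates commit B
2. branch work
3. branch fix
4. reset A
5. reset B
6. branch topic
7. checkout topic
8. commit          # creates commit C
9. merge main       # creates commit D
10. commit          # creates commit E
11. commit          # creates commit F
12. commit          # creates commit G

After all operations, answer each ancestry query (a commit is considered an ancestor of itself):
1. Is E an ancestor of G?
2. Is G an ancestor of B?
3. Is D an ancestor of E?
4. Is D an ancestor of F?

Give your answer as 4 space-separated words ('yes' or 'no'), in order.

Answer: yes no yes yes

Derivation:
After op 1 (commit): HEAD=main@B [main=B]
After op 2 (branch): HEAD=main@B [main=B work=B]
After op 3 (branch): HEAD=main@B [fix=B main=B work=B]
After op 4 (reset): HEAD=main@A [fix=B main=A work=B]
After op 5 (reset): HEAD=main@B [fix=B main=B work=B]
After op 6 (branch): HEAD=main@B [fix=B main=B topic=B work=B]
After op 7 (checkout): HEAD=topic@B [fix=B main=B topic=B work=B]
After op 8 (commit): HEAD=topic@C [fix=B main=B topic=C work=B]
After op 9 (merge): HEAD=topic@D [fix=B main=B topic=D work=B]
After op 10 (commit): HEAD=topic@E [fix=B main=B topic=E work=B]
After op 11 (commit): HEAD=topic@F [fix=B main=B topic=F work=B]
After op 12 (commit): HEAD=topic@G [fix=B main=B topic=G work=B]
ancestors(G) = {A,B,C,D,E,F,G}; E in? yes
ancestors(B) = {A,B}; G in? no
ancestors(E) = {A,B,C,D,E}; D in? yes
ancestors(F) = {A,B,C,D,E,F}; D in? yes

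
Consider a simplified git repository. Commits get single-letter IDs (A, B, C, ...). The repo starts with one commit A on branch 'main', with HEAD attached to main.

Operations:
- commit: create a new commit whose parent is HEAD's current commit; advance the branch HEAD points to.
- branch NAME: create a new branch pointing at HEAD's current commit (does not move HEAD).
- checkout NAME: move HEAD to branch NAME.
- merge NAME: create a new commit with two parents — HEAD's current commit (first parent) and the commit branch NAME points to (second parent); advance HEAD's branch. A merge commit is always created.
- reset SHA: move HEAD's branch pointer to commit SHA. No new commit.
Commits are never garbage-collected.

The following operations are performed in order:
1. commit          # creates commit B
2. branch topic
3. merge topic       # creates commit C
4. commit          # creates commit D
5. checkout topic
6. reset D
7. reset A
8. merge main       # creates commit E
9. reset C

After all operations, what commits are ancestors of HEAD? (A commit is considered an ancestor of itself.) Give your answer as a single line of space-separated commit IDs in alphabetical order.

Answer: A B C

Derivation:
After op 1 (commit): HEAD=main@B [main=B]
After op 2 (branch): HEAD=main@B [main=B topic=B]
After op 3 (merge): HEAD=main@C [main=C topic=B]
After op 4 (commit): HEAD=main@D [main=D topic=B]
After op 5 (checkout): HEAD=topic@B [main=D topic=B]
After op 6 (reset): HEAD=topic@D [main=D topic=D]
After op 7 (reset): HEAD=topic@A [main=D topic=A]
After op 8 (merge): HEAD=topic@E [main=D topic=E]
After op 9 (reset): HEAD=topic@C [main=D topic=C]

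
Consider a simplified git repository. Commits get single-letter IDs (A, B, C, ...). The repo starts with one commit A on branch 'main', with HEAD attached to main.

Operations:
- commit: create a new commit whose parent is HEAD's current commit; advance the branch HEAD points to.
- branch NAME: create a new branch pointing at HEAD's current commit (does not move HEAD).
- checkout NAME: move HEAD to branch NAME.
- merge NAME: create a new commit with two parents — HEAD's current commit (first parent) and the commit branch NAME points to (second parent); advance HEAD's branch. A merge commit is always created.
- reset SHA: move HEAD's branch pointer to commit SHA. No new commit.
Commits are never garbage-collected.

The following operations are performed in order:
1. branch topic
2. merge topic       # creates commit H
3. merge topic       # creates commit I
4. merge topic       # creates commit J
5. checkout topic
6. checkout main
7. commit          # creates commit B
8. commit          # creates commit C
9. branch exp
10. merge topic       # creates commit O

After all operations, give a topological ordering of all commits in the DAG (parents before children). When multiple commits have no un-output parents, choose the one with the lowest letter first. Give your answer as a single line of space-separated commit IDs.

Answer: A H I J B C O

Derivation:
After op 1 (branch): HEAD=main@A [main=A topic=A]
After op 2 (merge): HEAD=main@H [main=H topic=A]
After op 3 (merge): HEAD=main@I [main=I topic=A]
After op 4 (merge): HEAD=main@J [main=J topic=A]
After op 5 (checkout): HEAD=topic@A [main=J topic=A]
After op 6 (checkout): HEAD=main@J [main=J topic=A]
After op 7 (commit): HEAD=main@B [main=B topic=A]
After op 8 (commit): HEAD=main@C [main=C topic=A]
After op 9 (branch): HEAD=main@C [exp=C main=C topic=A]
After op 10 (merge): HEAD=main@O [exp=C main=O topic=A]
commit A: parents=[]
commit B: parents=['J']
commit C: parents=['B']
commit H: parents=['A', 'A']
commit I: parents=['H', 'A']
commit J: parents=['I', 'A']
commit O: parents=['C', 'A']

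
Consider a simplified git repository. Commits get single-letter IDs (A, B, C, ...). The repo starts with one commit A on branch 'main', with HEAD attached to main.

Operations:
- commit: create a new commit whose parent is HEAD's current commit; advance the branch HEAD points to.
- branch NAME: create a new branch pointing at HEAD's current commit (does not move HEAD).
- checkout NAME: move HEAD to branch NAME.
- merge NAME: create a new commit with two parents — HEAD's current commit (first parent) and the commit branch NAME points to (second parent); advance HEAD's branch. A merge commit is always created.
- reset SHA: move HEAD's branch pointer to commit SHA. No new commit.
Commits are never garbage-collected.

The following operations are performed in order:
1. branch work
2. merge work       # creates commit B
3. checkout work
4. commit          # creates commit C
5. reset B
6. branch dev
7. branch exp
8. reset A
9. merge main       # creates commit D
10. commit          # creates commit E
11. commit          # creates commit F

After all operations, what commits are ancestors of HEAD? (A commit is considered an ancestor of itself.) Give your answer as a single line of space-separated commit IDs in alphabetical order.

After op 1 (branch): HEAD=main@A [main=A work=A]
After op 2 (merge): HEAD=main@B [main=B work=A]
After op 3 (checkout): HEAD=work@A [main=B work=A]
After op 4 (commit): HEAD=work@C [main=B work=C]
After op 5 (reset): HEAD=work@B [main=B work=B]
After op 6 (branch): HEAD=work@B [dev=B main=B work=B]
After op 7 (branch): HEAD=work@B [dev=B exp=B main=B work=B]
After op 8 (reset): HEAD=work@A [dev=B exp=B main=B work=A]
After op 9 (merge): HEAD=work@D [dev=B exp=B main=B work=D]
After op 10 (commit): HEAD=work@E [dev=B exp=B main=B work=E]
After op 11 (commit): HEAD=work@F [dev=B exp=B main=B work=F]

Answer: A B D E F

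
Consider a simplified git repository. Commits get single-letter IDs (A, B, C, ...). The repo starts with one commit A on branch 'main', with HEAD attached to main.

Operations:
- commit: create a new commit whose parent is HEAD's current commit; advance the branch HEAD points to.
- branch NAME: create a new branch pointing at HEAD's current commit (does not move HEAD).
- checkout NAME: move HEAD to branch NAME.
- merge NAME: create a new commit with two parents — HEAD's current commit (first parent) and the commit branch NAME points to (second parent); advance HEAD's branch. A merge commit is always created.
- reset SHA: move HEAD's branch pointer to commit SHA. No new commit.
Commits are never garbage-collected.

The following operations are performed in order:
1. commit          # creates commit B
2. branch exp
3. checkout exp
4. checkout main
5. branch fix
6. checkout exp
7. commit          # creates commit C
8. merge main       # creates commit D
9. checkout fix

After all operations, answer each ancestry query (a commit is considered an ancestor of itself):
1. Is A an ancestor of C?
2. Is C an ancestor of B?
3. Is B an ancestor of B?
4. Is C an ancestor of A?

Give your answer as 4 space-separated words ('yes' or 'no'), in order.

Answer: yes no yes no

Derivation:
After op 1 (commit): HEAD=main@B [main=B]
After op 2 (branch): HEAD=main@B [exp=B main=B]
After op 3 (checkout): HEAD=exp@B [exp=B main=B]
After op 4 (checkout): HEAD=main@B [exp=B main=B]
After op 5 (branch): HEAD=main@B [exp=B fix=B main=B]
After op 6 (checkout): HEAD=exp@B [exp=B fix=B main=B]
After op 7 (commit): HEAD=exp@C [exp=C fix=B main=B]
After op 8 (merge): HEAD=exp@D [exp=D fix=B main=B]
After op 9 (checkout): HEAD=fix@B [exp=D fix=B main=B]
ancestors(C) = {A,B,C}; A in? yes
ancestors(B) = {A,B}; C in? no
ancestors(B) = {A,B}; B in? yes
ancestors(A) = {A}; C in? no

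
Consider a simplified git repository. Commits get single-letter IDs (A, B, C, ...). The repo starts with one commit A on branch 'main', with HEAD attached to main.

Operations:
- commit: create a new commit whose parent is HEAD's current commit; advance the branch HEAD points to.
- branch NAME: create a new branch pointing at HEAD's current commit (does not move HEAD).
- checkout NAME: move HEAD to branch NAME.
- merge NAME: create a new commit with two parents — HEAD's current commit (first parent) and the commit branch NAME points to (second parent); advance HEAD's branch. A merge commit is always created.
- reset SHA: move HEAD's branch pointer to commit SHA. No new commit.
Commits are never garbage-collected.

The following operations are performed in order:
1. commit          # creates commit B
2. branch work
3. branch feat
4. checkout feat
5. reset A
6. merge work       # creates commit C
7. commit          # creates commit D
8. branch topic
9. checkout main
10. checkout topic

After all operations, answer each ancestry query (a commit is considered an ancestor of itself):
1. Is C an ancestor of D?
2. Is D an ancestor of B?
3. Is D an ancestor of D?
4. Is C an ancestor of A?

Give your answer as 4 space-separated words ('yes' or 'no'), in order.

After op 1 (commit): HEAD=main@B [main=B]
After op 2 (branch): HEAD=main@B [main=B work=B]
After op 3 (branch): HEAD=main@B [feat=B main=B work=B]
After op 4 (checkout): HEAD=feat@B [feat=B main=B work=B]
After op 5 (reset): HEAD=feat@A [feat=A main=B work=B]
After op 6 (merge): HEAD=feat@C [feat=C main=B work=B]
After op 7 (commit): HEAD=feat@D [feat=D main=B work=B]
After op 8 (branch): HEAD=feat@D [feat=D main=B topic=D work=B]
After op 9 (checkout): HEAD=main@B [feat=D main=B topic=D work=B]
After op 10 (checkout): HEAD=topic@D [feat=D main=B topic=D work=B]
ancestors(D) = {A,B,C,D}; C in? yes
ancestors(B) = {A,B}; D in? no
ancestors(D) = {A,B,C,D}; D in? yes
ancestors(A) = {A}; C in? no

Answer: yes no yes no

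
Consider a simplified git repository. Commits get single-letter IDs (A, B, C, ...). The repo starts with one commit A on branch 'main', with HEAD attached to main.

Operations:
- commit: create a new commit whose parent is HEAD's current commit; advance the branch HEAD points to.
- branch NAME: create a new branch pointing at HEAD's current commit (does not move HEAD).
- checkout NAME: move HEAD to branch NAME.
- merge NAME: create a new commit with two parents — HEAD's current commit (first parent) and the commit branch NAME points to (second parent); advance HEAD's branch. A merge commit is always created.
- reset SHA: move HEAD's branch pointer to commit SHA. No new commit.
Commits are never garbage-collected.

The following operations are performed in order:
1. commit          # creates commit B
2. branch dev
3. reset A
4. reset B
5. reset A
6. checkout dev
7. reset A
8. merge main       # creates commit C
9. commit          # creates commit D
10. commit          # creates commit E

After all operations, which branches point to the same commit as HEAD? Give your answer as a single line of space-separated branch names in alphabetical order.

After op 1 (commit): HEAD=main@B [main=B]
After op 2 (branch): HEAD=main@B [dev=B main=B]
After op 3 (reset): HEAD=main@A [dev=B main=A]
After op 4 (reset): HEAD=main@B [dev=B main=B]
After op 5 (reset): HEAD=main@A [dev=B main=A]
After op 6 (checkout): HEAD=dev@B [dev=B main=A]
After op 7 (reset): HEAD=dev@A [dev=A main=A]
After op 8 (merge): HEAD=dev@C [dev=C main=A]
After op 9 (commit): HEAD=dev@D [dev=D main=A]
After op 10 (commit): HEAD=dev@E [dev=E main=A]

Answer: dev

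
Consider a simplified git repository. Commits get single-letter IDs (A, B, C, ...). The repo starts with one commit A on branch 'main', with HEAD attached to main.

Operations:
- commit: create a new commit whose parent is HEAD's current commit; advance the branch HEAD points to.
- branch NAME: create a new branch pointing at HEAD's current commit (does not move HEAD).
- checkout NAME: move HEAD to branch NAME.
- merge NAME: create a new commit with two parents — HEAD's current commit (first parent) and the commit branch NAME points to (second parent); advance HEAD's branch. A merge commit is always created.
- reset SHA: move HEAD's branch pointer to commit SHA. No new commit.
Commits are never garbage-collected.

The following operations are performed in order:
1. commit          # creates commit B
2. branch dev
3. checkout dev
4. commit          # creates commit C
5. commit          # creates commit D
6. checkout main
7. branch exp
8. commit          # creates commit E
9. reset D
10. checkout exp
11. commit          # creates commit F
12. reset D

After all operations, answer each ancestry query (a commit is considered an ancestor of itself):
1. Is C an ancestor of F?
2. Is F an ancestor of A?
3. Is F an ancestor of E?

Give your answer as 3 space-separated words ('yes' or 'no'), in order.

After op 1 (commit): HEAD=main@B [main=B]
After op 2 (branch): HEAD=main@B [dev=B main=B]
After op 3 (checkout): HEAD=dev@B [dev=B main=B]
After op 4 (commit): HEAD=dev@C [dev=C main=B]
After op 5 (commit): HEAD=dev@D [dev=D main=B]
After op 6 (checkout): HEAD=main@B [dev=D main=B]
After op 7 (branch): HEAD=main@B [dev=D exp=B main=B]
After op 8 (commit): HEAD=main@E [dev=D exp=B main=E]
After op 9 (reset): HEAD=main@D [dev=D exp=B main=D]
After op 10 (checkout): HEAD=exp@B [dev=D exp=B main=D]
After op 11 (commit): HEAD=exp@F [dev=D exp=F main=D]
After op 12 (reset): HEAD=exp@D [dev=D exp=D main=D]
ancestors(F) = {A,B,F}; C in? no
ancestors(A) = {A}; F in? no
ancestors(E) = {A,B,E}; F in? no

Answer: no no no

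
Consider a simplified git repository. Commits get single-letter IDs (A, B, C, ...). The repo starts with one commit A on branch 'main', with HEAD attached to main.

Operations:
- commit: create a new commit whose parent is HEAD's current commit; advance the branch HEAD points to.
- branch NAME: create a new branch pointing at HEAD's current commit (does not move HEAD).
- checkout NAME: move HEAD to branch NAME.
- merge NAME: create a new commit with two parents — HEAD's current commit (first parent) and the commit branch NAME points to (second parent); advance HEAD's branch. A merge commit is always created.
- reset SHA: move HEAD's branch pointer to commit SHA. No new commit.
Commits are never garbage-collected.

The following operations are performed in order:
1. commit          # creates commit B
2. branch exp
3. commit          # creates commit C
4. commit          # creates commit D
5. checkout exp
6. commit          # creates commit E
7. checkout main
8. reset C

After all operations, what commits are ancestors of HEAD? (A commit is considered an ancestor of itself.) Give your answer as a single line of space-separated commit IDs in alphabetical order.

After op 1 (commit): HEAD=main@B [main=B]
After op 2 (branch): HEAD=main@B [exp=B main=B]
After op 3 (commit): HEAD=main@C [exp=B main=C]
After op 4 (commit): HEAD=main@D [exp=B main=D]
After op 5 (checkout): HEAD=exp@B [exp=B main=D]
After op 6 (commit): HEAD=exp@E [exp=E main=D]
After op 7 (checkout): HEAD=main@D [exp=E main=D]
After op 8 (reset): HEAD=main@C [exp=E main=C]

Answer: A B C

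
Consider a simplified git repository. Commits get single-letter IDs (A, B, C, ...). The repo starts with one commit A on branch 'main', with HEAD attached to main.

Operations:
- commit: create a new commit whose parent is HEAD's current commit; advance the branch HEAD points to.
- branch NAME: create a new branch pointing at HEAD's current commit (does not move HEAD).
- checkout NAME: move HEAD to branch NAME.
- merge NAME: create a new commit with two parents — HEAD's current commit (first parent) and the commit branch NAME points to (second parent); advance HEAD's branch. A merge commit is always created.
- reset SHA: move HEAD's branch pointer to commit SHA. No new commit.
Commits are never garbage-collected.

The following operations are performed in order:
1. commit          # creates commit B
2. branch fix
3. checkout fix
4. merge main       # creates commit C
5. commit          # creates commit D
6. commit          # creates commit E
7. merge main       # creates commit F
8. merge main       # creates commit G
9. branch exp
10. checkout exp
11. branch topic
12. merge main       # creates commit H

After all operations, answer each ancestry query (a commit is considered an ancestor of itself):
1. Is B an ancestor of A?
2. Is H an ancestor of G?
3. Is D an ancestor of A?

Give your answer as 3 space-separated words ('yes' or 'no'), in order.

Answer: no no no

Derivation:
After op 1 (commit): HEAD=main@B [main=B]
After op 2 (branch): HEAD=main@B [fix=B main=B]
After op 3 (checkout): HEAD=fix@B [fix=B main=B]
After op 4 (merge): HEAD=fix@C [fix=C main=B]
After op 5 (commit): HEAD=fix@D [fix=D main=B]
After op 6 (commit): HEAD=fix@E [fix=E main=B]
After op 7 (merge): HEAD=fix@F [fix=F main=B]
After op 8 (merge): HEAD=fix@G [fix=G main=B]
After op 9 (branch): HEAD=fix@G [exp=G fix=G main=B]
After op 10 (checkout): HEAD=exp@G [exp=G fix=G main=B]
After op 11 (branch): HEAD=exp@G [exp=G fix=G main=B topic=G]
After op 12 (merge): HEAD=exp@H [exp=H fix=G main=B topic=G]
ancestors(A) = {A}; B in? no
ancestors(G) = {A,B,C,D,E,F,G}; H in? no
ancestors(A) = {A}; D in? no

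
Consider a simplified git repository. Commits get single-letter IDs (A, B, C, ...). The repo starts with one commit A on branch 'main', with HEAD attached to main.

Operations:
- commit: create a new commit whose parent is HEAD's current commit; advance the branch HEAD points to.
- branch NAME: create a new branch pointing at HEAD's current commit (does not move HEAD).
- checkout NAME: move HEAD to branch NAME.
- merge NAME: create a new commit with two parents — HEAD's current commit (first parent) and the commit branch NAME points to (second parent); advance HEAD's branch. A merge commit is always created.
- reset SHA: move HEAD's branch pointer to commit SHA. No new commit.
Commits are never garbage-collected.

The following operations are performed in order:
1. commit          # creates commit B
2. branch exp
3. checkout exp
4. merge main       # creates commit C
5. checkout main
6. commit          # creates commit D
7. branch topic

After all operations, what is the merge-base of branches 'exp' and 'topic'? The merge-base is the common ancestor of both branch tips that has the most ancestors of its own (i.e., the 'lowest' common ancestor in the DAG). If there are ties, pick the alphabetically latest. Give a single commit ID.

Answer: B

Derivation:
After op 1 (commit): HEAD=main@B [main=B]
After op 2 (branch): HEAD=main@B [exp=B main=B]
After op 3 (checkout): HEAD=exp@B [exp=B main=B]
After op 4 (merge): HEAD=exp@C [exp=C main=B]
After op 5 (checkout): HEAD=main@B [exp=C main=B]
After op 6 (commit): HEAD=main@D [exp=C main=D]
After op 7 (branch): HEAD=main@D [exp=C main=D topic=D]
ancestors(exp=C): ['A', 'B', 'C']
ancestors(topic=D): ['A', 'B', 'D']
common: ['A', 'B']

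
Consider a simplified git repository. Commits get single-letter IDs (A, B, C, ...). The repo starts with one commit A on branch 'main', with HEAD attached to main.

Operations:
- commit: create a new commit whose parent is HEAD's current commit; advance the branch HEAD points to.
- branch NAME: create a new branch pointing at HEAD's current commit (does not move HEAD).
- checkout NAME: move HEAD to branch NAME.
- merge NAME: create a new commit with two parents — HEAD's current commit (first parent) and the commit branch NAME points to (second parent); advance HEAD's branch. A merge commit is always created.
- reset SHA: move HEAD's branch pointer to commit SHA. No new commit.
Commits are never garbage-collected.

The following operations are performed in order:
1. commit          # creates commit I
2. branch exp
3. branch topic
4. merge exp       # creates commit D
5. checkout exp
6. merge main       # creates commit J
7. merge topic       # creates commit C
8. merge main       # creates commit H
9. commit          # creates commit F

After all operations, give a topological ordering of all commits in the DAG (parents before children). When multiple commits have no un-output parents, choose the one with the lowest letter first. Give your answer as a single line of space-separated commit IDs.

After op 1 (commit): HEAD=main@I [main=I]
After op 2 (branch): HEAD=main@I [exp=I main=I]
After op 3 (branch): HEAD=main@I [exp=I main=I topic=I]
After op 4 (merge): HEAD=main@D [exp=I main=D topic=I]
After op 5 (checkout): HEAD=exp@I [exp=I main=D topic=I]
After op 6 (merge): HEAD=exp@J [exp=J main=D topic=I]
After op 7 (merge): HEAD=exp@C [exp=C main=D topic=I]
After op 8 (merge): HEAD=exp@H [exp=H main=D topic=I]
After op 9 (commit): HEAD=exp@F [exp=F main=D topic=I]
commit A: parents=[]
commit C: parents=['J', 'I']
commit D: parents=['I', 'I']
commit F: parents=['H']
commit H: parents=['C', 'D']
commit I: parents=['A']
commit J: parents=['I', 'D']

Answer: A I D J C H F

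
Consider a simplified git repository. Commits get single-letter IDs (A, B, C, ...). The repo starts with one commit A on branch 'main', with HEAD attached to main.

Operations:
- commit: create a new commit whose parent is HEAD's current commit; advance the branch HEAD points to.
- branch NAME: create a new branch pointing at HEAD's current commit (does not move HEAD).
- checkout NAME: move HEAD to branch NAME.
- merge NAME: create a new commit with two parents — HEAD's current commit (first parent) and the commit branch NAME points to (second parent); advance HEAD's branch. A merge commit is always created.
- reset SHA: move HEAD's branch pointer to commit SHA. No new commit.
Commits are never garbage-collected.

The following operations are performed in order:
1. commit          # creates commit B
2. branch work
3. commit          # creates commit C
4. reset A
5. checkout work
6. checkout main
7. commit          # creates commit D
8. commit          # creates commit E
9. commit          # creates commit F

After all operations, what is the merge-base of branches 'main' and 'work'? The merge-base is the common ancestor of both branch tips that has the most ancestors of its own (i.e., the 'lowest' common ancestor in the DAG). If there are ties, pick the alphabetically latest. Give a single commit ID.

After op 1 (commit): HEAD=main@B [main=B]
After op 2 (branch): HEAD=main@B [main=B work=B]
After op 3 (commit): HEAD=main@C [main=C work=B]
After op 4 (reset): HEAD=main@A [main=A work=B]
After op 5 (checkout): HEAD=work@B [main=A work=B]
After op 6 (checkout): HEAD=main@A [main=A work=B]
After op 7 (commit): HEAD=main@D [main=D work=B]
After op 8 (commit): HEAD=main@E [main=E work=B]
After op 9 (commit): HEAD=main@F [main=F work=B]
ancestors(main=F): ['A', 'D', 'E', 'F']
ancestors(work=B): ['A', 'B']
common: ['A']

Answer: A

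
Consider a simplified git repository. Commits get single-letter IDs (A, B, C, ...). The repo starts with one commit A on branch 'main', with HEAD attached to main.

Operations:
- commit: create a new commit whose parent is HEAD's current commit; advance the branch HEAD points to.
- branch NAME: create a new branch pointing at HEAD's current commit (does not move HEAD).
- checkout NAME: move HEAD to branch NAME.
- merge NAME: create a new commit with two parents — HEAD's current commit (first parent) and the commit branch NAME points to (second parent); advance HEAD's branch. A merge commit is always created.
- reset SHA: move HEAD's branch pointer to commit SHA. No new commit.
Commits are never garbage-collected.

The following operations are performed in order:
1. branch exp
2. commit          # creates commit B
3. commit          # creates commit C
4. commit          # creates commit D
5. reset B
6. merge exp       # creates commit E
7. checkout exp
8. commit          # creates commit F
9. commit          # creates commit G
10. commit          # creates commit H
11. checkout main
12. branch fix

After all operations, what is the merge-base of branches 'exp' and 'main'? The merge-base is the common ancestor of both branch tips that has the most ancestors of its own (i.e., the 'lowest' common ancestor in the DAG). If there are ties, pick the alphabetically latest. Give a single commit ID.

After op 1 (branch): HEAD=main@A [exp=A main=A]
After op 2 (commit): HEAD=main@B [exp=A main=B]
After op 3 (commit): HEAD=main@C [exp=A main=C]
After op 4 (commit): HEAD=main@D [exp=A main=D]
After op 5 (reset): HEAD=main@B [exp=A main=B]
After op 6 (merge): HEAD=main@E [exp=A main=E]
After op 7 (checkout): HEAD=exp@A [exp=A main=E]
After op 8 (commit): HEAD=exp@F [exp=F main=E]
After op 9 (commit): HEAD=exp@G [exp=G main=E]
After op 10 (commit): HEAD=exp@H [exp=H main=E]
After op 11 (checkout): HEAD=main@E [exp=H main=E]
After op 12 (branch): HEAD=main@E [exp=H fix=E main=E]
ancestors(exp=H): ['A', 'F', 'G', 'H']
ancestors(main=E): ['A', 'B', 'E']
common: ['A']

Answer: A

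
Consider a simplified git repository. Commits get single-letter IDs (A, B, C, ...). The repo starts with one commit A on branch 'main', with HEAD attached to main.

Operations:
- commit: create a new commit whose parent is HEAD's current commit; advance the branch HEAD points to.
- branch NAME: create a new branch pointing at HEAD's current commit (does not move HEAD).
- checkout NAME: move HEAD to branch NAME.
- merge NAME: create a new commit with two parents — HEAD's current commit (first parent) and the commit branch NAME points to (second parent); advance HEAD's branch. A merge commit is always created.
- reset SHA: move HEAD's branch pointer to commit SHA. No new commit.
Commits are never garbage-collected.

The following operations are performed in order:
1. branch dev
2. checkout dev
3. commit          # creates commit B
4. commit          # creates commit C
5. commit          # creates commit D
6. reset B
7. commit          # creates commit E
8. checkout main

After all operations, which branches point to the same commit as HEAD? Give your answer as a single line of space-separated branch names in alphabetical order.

After op 1 (branch): HEAD=main@A [dev=A main=A]
After op 2 (checkout): HEAD=dev@A [dev=A main=A]
After op 3 (commit): HEAD=dev@B [dev=B main=A]
After op 4 (commit): HEAD=dev@C [dev=C main=A]
After op 5 (commit): HEAD=dev@D [dev=D main=A]
After op 6 (reset): HEAD=dev@B [dev=B main=A]
After op 7 (commit): HEAD=dev@E [dev=E main=A]
After op 8 (checkout): HEAD=main@A [dev=E main=A]

Answer: main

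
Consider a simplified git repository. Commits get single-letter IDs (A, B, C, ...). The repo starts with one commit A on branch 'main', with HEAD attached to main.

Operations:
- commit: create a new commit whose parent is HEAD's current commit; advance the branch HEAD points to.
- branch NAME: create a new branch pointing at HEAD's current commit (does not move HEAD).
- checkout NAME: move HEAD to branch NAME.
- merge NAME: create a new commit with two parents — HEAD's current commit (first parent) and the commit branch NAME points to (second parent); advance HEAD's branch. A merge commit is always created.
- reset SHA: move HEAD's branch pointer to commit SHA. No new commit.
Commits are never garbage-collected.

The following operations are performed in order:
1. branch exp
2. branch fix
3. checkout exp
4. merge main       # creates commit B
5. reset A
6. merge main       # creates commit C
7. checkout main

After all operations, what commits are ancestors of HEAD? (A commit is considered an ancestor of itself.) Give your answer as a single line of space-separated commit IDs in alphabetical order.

Answer: A

Derivation:
After op 1 (branch): HEAD=main@A [exp=A main=A]
After op 2 (branch): HEAD=main@A [exp=A fix=A main=A]
After op 3 (checkout): HEAD=exp@A [exp=A fix=A main=A]
After op 4 (merge): HEAD=exp@B [exp=B fix=A main=A]
After op 5 (reset): HEAD=exp@A [exp=A fix=A main=A]
After op 6 (merge): HEAD=exp@C [exp=C fix=A main=A]
After op 7 (checkout): HEAD=main@A [exp=C fix=A main=A]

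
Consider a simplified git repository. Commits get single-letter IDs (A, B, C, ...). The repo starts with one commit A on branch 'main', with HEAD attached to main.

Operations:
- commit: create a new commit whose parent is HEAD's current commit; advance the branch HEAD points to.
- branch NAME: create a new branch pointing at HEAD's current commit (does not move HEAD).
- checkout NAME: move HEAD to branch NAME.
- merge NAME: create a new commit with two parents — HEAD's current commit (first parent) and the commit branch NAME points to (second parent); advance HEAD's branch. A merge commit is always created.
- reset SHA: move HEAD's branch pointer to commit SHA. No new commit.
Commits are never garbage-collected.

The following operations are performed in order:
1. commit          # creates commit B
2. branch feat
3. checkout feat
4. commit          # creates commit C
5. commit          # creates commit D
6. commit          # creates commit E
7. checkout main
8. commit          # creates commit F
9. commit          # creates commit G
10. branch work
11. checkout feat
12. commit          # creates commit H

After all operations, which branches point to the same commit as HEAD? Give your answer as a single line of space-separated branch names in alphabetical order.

After op 1 (commit): HEAD=main@B [main=B]
After op 2 (branch): HEAD=main@B [feat=B main=B]
After op 3 (checkout): HEAD=feat@B [feat=B main=B]
After op 4 (commit): HEAD=feat@C [feat=C main=B]
After op 5 (commit): HEAD=feat@D [feat=D main=B]
After op 6 (commit): HEAD=feat@E [feat=E main=B]
After op 7 (checkout): HEAD=main@B [feat=E main=B]
After op 8 (commit): HEAD=main@F [feat=E main=F]
After op 9 (commit): HEAD=main@G [feat=E main=G]
After op 10 (branch): HEAD=main@G [feat=E main=G work=G]
After op 11 (checkout): HEAD=feat@E [feat=E main=G work=G]
After op 12 (commit): HEAD=feat@H [feat=H main=G work=G]

Answer: feat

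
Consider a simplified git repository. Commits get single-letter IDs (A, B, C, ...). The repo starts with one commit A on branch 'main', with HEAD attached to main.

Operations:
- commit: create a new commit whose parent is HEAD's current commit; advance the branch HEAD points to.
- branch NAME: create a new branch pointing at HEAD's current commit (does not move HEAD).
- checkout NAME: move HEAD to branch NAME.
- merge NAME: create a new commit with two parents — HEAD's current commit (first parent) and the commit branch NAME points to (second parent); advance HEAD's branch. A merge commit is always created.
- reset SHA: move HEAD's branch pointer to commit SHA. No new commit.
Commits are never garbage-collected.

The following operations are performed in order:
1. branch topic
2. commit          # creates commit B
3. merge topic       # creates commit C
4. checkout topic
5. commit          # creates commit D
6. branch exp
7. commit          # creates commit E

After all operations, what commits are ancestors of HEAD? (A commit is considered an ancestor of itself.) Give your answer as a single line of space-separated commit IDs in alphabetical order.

After op 1 (branch): HEAD=main@A [main=A topic=A]
After op 2 (commit): HEAD=main@B [main=B topic=A]
After op 3 (merge): HEAD=main@C [main=C topic=A]
After op 4 (checkout): HEAD=topic@A [main=C topic=A]
After op 5 (commit): HEAD=topic@D [main=C topic=D]
After op 6 (branch): HEAD=topic@D [exp=D main=C topic=D]
After op 7 (commit): HEAD=topic@E [exp=D main=C topic=E]

Answer: A D E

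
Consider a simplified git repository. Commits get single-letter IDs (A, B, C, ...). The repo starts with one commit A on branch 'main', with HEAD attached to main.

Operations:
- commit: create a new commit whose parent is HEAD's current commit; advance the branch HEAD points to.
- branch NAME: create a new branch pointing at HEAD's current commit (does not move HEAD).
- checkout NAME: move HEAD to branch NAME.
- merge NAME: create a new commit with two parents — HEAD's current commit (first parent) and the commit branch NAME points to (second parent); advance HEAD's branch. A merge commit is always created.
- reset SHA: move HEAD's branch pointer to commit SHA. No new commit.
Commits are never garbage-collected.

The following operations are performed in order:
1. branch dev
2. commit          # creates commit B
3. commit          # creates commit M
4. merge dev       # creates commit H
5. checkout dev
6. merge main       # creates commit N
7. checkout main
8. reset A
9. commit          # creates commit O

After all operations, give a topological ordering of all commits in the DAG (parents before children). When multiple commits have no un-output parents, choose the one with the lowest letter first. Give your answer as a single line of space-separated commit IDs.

Answer: A B M H N O

Derivation:
After op 1 (branch): HEAD=main@A [dev=A main=A]
After op 2 (commit): HEAD=main@B [dev=A main=B]
After op 3 (commit): HEAD=main@M [dev=A main=M]
After op 4 (merge): HEAD=main@H [dev=A main=H]
After op 5 (checkout): HEAD=dev@A [dev=A main=H]
After op 6 (merge): HEAD=dev@N [dev=N main=H]
After op 7 (checkout): HEAD=main@H [dev=N main=H]
After op 8 (reset): HEAD=main@A [dev=N main=A]
After op 9 (commit): HEAD=main@O [dev=N main=O]
commit A: parents=[]
commit B: parents=['A']
commit H: parents=['M', 'A']
commit M: parents=['B']
commit N: parents=['A', 'H']
commit O: parents=['A']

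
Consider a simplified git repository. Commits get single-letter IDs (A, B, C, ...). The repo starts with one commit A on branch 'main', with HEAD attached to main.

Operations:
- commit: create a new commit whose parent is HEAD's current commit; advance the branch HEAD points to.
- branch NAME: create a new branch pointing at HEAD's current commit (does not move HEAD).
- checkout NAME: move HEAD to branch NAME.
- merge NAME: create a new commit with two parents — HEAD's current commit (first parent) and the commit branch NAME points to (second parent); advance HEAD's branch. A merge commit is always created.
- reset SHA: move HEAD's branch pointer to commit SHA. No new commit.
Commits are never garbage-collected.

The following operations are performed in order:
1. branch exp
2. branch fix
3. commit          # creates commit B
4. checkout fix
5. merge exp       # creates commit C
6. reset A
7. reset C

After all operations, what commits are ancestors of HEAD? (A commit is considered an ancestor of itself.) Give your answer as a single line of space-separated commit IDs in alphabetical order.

After op 1 (branch): HEAD=main@A [exp=A main=A]
After op 2 (branch): HEAD=main@A [exp=A fix=A main=A]
After op 3 (commit): HEAD=main@B [exp=A fix=A main=B]
After op 4 (checkout): HEAD=fix@A [exp=A fix=A main=B]
After op 5 (merge): HEAD=fix@C [exp=A fix=C main=B]
After op 6 (reset): HEAD=fix@A [exp=A fix=A main=B]
After op 7 (reset): HEAD=fix@C [exp=A fix=C main=B]

Answer: A C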